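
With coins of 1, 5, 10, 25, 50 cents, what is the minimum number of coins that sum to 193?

9

Greedy: take as many of the largest coin as possible, then repeat with the remainder.
193 − 3×50→43 − 1×25→18 − 1×10→8 − 1×5→3 − 3×1→0
Total coins = 3 + 1 + 1 + 1 + 3 = 9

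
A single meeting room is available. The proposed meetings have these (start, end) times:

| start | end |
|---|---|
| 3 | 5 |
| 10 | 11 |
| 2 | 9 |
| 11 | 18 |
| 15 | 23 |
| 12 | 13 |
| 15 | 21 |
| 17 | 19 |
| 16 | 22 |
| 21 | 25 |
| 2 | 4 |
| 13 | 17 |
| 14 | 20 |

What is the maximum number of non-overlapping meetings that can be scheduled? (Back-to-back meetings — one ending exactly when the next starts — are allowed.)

Greedy by earliest finish: after sorting by end time, pick each interval compatible with the last pick.
By end time: (2,4), (3,5), (2,9), (10,11), (12,13), (13,17), (11,18), (17,19), (14,20), (15,21), (16,22), (15,23), (21,25).
Pick (2,4); next start ≥ 4 → (10,11); next start ≥ 11 → (12,13); next start ≥ 13 → (13,17); next start ≥ 17 → (17,19); next start ≥ 19 → (21,25).
Selected 6 meetings.

6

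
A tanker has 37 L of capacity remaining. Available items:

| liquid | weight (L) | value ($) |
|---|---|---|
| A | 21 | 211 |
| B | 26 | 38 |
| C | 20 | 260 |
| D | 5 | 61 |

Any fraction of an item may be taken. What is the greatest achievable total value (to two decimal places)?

441.57

Order: C (260/20=13.00) > D (61/5=12.20) > A (211/21=10.05) > B (38/26=1.46)
Fill: take C (20 @ 260) → take D (5 @ 61) → take 12/21 of A → 120.57; 37/37 used.
Total value = 441.57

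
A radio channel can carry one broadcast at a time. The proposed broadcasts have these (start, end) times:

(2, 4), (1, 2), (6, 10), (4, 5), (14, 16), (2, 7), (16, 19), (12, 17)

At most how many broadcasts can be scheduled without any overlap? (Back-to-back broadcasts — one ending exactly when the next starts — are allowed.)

6

Sort by end time and greedily take each interval whose start is ≥ the last chosen end.
By end time: (1,2), (2,4), (4,5), (2,7), (6,10), (14,16), (12,17), (16,19).
Pick (1,2); next start ≥ 2 → (2,4); next start ≥ 4 → (4,5); next start ≥ 5 → (6,10); next start ≥ 10 → (14,16); next start ≥ 16 → (16,19).
Selected 6 broadcasts.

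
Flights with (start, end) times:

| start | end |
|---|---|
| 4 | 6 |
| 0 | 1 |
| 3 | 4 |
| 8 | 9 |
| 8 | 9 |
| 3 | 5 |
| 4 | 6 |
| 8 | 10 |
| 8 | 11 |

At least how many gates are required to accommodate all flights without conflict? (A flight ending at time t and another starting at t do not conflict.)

4

Events (time:±→running): 0:+→1 1:-→0 3:+→1 3:+→2 4:-→1 4:+→2 4:+→3 5:-→2 6:-→1 6:-→0 8:+→1 8:+→2 8:+→3 8:+→4 … peak 4.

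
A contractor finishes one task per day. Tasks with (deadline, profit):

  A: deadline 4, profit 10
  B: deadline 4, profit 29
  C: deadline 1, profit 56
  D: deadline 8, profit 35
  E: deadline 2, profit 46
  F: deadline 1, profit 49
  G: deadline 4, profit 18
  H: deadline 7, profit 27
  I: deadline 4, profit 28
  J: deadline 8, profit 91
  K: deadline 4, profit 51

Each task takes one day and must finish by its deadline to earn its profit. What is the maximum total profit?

By profit: J(d8,91), C(d1,56), K(d4,51), F(d1,49), E(d2,46), D(d8,35), B(d4,29), I(d4,28), H(d7,27), G(d4,18), A(d4,10)
J→slot 8; C→slot 1; K→slot 4; F skipped; E→slot 2; D→slot 7; B→slot 3; I skipped; H→slot 6; G skipped; A skipped.
Profit = 56 + 46 + 29 + 51 + 27 + 35 + 91 = 335

335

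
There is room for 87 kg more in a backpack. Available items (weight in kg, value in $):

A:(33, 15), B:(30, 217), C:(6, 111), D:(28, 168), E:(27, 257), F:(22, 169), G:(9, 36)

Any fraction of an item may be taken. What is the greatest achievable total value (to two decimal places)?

Order: C (111/6=18.50) > E (257/27=9.52) > F (169/22=7.68) > B (217/30=7.23) > D (168/28=6.00) > G (36/9=4.00) > A (15/33=0.45)
Fill: take C (6 @ 111) → take E (27 @ 257) → take F (22 @ 169) → take B (30 @ 217) → take 2/28 of D → 12.00; 87/87 used.
Total value = 766.00

766.00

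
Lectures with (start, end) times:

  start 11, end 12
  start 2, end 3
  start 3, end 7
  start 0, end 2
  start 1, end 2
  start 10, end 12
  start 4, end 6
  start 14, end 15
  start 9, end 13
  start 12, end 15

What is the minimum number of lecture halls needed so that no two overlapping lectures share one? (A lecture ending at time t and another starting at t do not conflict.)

3

The answer is the maximum number of intervals overlapping at any instant.
Events (time:±→running): 0:+→1 1:+→2 2:-→1 2:-→0 2:+→1 3:-→0 3:+→1 4:+→2 6:-→1 7:-→0 9:+→1 10:+→2 11:+→3 … peak 3.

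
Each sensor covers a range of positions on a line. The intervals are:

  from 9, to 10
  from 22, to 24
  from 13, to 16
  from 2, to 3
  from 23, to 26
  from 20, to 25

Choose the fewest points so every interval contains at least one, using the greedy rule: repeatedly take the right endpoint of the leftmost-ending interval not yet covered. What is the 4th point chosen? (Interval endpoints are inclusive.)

Process intervals by earliest right end; each time one isn't hit yet, stab at its right endpoint.
Sorted: [2,3] [9,10] [13,16] [22,24] [20,25] [23,26]
{[2,3]} hit by 3; {[9,10]} hit by 10; {[13,16]} hit by 16; {[22,24],[20,25],[23,26]} hit by 24.
Points: 3, 10, 16, 24 (4 total).

24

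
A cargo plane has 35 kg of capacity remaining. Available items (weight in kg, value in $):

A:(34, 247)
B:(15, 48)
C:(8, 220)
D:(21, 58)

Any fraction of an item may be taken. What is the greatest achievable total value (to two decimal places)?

Ratios (sorted): C 27.50, A 7.26, B 3.20, D 2.76
take C (8 @ 220); take 27/34 of A → 196.15. Capacity used 35/35.
Total value = 416.15

416.15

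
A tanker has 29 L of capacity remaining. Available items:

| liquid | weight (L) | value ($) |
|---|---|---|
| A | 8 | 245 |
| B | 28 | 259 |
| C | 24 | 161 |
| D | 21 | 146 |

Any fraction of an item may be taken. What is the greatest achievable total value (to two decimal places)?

Order: A (245/8=30.62) > B (259/28=9.25) > D (146/21=6.95) > C (161/24=6.71)
Fill: take A (8 @ 245) → take 21/28 of B → 194.25; 29/29 used.
Total value = 439.25

439.25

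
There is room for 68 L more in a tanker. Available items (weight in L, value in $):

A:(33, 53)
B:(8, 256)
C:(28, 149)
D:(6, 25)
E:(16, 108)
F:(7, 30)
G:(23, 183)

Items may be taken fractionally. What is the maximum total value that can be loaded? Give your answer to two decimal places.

Greedy by value/weight ratio, highest first.
Order: B (256/8=32.00) > G (183/23=7.96) > E (108/16=6.75) > C (149/28=5.32) > F (30/7=4.29) > D (25/6=4.17) > A (53/33=1.61)
Fill: take B (8 @ 256) → take G (23 @ 183) → take E (16 @ 108) → take 21/28 of C → 111.75; 68/68 used.
Total value = 658.75

658.75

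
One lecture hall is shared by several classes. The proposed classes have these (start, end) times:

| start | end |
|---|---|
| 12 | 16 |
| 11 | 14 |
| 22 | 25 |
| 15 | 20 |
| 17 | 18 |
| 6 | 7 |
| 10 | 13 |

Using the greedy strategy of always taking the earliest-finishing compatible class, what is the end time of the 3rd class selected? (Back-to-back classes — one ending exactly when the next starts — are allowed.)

Order by finish time; keep every interval that doesn't clash with the previous kept one.
Sorted by end: (6,7)  (10,13)  (11,14)  (12,16)  (17,18)  (15,20)  (22,25)
take (6,7); take (10,13); take (17,18); take (22,25).
Selected: (6,7) (10,13) (17,18) (22,25)

18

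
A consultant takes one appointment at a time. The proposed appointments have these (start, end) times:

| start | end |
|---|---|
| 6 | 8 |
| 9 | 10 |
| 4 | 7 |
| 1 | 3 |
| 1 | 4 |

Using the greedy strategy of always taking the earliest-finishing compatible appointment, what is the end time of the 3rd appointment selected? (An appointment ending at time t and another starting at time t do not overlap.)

10

Sort by end time and greedily take each interval whose start is ≥ the last chosen end.
By end time: (1,3), (1,4), (4,7), (6,8), (9,10).
Pick (1,3); next start ≥ 3 → (4,7); next start ≥ 7 → (9,10).
Selected: (1,3) (4,7) (9,10)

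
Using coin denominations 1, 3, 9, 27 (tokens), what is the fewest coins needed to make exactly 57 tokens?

3

57 = 2×27 + 1×3
Total coins = 2 + 1 = 3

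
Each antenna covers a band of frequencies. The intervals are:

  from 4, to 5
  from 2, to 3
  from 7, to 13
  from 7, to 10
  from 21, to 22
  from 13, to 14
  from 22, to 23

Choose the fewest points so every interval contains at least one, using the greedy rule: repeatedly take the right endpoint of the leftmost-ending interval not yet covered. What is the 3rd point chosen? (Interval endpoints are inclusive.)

Sort by right endpoint; whenever an interval is uncovered, place a point at its right end.
Sorted: [2,3] [4,5] [7,10] [7,13] [13,14] [21,22] [22,23]
{[2,3]} hit by 3; {[4,5]} hit by 5; {[7,10],[7,13]} hit by 10; {[13,14]} hit by 14; {[21,22],[22,23]} hit by 22.
Points: 3, 5, 10, 14, 22 (5 total).

10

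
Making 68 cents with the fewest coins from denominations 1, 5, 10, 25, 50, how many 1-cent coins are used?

68 − 1×50→18 − 1×10→8 − 1×5→3 − 3×1→0
Count of 1: 3

3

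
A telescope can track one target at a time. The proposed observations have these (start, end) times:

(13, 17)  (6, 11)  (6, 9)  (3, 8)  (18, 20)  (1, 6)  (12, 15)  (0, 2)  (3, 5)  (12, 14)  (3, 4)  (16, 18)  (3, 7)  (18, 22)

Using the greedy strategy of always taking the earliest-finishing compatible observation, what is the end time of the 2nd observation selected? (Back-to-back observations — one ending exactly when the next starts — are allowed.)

4

Order by finish time; keep every interval that doesn't clash with the previous kept one.
Sorted by end: (0,2)  (3,4)  (3,5)  (1,6)  (3,7)  (3,8)  (6,9)  (6,11)  (12,14)  (12,15)  (13,17)  (16,18)  (18,20)  (18,22)
take (0,2); take (3,4); skip (3,5); skip (3,7); skip (3,8); take (6,9); skip (6,11); take (12,14); take (16,18); take (18,20).
Selected: (0,2) (3,4) (6,9) (12,14) (16,18) (18,20)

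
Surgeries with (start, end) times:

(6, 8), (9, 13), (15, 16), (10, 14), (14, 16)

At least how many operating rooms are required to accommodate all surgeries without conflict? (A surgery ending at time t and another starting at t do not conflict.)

2

Events (time:±→running): 6:+→1 8:-→0 9:+→1 10:+→2 … peak 2.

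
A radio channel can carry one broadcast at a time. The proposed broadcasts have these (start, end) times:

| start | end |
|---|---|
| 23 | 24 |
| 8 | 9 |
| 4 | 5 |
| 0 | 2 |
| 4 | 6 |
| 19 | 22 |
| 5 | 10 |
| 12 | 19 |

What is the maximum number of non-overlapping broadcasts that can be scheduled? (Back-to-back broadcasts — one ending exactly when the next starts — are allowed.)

By end time: (0,2), (4,5), (4,6), (8,9), (5,10), (12,19), (19,22), (23,24).
Pick (0,2); next start ≥ 2 → (4,5); next start ≥ 5 → (8,9); next start ≥ 9 → (12,19); next start ≥ 19 → (19,22); next start ≥ 22 → (23,24).
Selected 6 broadcasts.

6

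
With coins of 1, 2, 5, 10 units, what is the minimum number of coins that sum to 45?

45 = 4×10 + 1×5
Total coins = 4 + 1 = 5

5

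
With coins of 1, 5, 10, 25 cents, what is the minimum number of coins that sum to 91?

91 − 3×25→16 − 1×10→6 − 1×5→1 − 1×1→0
Total coins = 3 + 1 + 1 + 1 = 6

6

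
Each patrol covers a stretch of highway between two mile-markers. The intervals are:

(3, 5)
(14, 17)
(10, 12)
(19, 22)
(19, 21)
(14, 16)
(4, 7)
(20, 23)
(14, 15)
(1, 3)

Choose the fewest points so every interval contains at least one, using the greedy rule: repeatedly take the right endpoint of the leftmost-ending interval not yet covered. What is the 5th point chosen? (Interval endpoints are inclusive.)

21

Sorted: [1,3] [3,5] [4,7] [10,12] [14,15] [14,16] [14,17] [19,21] [19,22] [20,23]
{[1,3],[3,5]} hit by 3; {[4,7]} hit by 7; {[10,12]} hit by 12; {[14,15],[14,16],[14,17]} hit by 15; {[19,21],[19,22],[20,23]} hit by 21.
Points: 3, 7, 12, 15, 21 (5 total).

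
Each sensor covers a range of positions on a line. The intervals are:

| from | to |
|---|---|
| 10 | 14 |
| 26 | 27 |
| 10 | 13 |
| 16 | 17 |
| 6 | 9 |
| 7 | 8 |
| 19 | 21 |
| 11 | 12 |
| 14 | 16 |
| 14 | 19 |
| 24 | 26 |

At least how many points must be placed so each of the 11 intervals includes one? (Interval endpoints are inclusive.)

Sort by right endpoint; whenever an interval is uncovered, place a point at its right end.
Sorted: [7,8] [6,9] [11,12] [10,13] [10,14] [14,16] [16,17] [14,19] [19,21] [24,26] [26,27]
{[7,8],[6,9]} hit by 8; {[11,12],[10,13],[10,14]} hit by 12; {[14,16],[16,17],[14,19]} hit by 16; {[19,21]} hit by 21; {[24,26],[26,27]} hit by 26.
Points: 8, 12, 16, 21, 26 (5 total).

5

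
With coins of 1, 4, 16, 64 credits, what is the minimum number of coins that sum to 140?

5

Greedy: take as many of the largest coin as possible, then repeat with the remainder.
140 − 2×64→12 − 3×4→0
Total coins = 2 + 3 = 5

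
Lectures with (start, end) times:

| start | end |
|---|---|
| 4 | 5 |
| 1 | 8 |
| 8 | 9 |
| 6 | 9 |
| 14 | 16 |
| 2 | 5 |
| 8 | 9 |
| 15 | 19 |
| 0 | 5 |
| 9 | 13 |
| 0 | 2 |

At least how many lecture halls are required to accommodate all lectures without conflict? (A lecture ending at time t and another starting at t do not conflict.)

The answer is the maximum number of intervals overlapping at any instant.
starts: [0, 0, 1, 2, 4, 6, 8, 8, 9, 14, 15]
ends:   [2, 5, 5, 5, 8, 9, 9, 9, 13, 16, 19]
s0→1 s0→2 s1→3 e2→2 s2→3 s4→4  — peak 4.

4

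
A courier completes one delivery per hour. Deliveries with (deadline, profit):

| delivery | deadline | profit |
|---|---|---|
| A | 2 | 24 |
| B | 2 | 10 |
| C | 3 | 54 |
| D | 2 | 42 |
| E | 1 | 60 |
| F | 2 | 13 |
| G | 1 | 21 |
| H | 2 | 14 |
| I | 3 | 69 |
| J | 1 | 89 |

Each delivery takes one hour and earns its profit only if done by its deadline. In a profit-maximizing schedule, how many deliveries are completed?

3

By profit: J(d1,89), I(d3,69), E(d1,60), C(d3,54), D(d2,42), A(d2,24), G(d1,21), H(d2,14), F(d2,13), B(d2,10)
J→slot 1; I→slot 3; E skipped; C→slot 2; D skipped; A skipped; G skipped; H skipped; F skipped; B skipped.
3 of 10 scheduled.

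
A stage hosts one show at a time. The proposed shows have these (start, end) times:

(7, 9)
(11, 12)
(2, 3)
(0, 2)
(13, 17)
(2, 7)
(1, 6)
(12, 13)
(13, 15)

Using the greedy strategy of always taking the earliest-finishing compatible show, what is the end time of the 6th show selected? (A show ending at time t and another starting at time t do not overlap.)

Greedy by earliest finish: after sorting by end time, pick each interval compatible with the last pick.
Sorted by end: (0,2)  (2,3)  (1,6)  (2,7)  (7,9)  (11,12)  (12,13)  (13,15)  (13,17)
take (0,2); take (2,3); take (7,9); take (11,12); take (12,13); take (13,15); skip (13,17).
Selected: (0,2) (2,3) (7,9) (11,12) (12,13) (13,15)

15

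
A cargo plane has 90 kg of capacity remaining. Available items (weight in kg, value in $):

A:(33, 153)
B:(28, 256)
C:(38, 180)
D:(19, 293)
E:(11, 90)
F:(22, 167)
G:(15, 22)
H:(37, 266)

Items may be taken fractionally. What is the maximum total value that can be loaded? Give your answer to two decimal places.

Sort by value per unit weight and fill in that order.
Ratios (sorted): D 15.42, B 9.14, E 8.18, F 7.59, H 7.19, C 4.74, A 4.64, G 1.47
take D (19 @ 293); take B (28 @ 256); take E (11 @ 90); take F (22 @ 167); take 10/37 of H → 71.89. Capacity used 90/90.
Total value = 877.89

877.89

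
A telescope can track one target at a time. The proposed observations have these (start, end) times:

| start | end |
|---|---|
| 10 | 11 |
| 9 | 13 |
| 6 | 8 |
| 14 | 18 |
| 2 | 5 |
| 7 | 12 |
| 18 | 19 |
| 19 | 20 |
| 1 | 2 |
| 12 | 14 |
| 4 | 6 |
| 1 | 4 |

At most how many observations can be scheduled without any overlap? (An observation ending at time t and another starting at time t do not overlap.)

8

By end time: (1,2), (1,4), (2,5), (4,6), (6,8), (10,11), (7,12), (9,13), (12,14), (14,18), (18,19), (19,20).
Pick (1,2); next start ≥ 2 → (2,5); next start ≥ 5 → (6,8); next start ≥ 8 → (10,11); next start ≥ 11 → (12,14); next start ≥ 14 → (14,18); next start ≥ 18 → (18,19); next start ≥ 19 → (19,20).
Selected 8 observations.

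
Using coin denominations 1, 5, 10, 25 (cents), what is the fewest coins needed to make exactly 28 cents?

4

Use the largest denomination that fits, subtract, and repeat.
28 = 1×25 + 3×1
Total coins = 1 + 3 = 4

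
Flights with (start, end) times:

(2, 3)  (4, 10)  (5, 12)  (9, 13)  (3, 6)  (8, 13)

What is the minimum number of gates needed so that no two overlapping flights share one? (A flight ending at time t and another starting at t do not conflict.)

4

Count concurrent intervals with a sweep; the peak is the room count.
Events (time:±→running): 2:+→1 3:-→0 3:+→1 4:+→2 5:+→3 6:-→2 8:+→3 9:+→4 … peak 4.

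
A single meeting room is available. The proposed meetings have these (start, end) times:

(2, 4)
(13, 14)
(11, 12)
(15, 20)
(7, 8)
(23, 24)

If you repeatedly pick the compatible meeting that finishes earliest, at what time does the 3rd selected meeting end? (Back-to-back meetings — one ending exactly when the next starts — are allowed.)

Order by finish time; keep every interval that doesn't clash with the previous kept one.
By end time: (2,4), (7,8), (11,12), (13,14), (15,20), (23,24).
Pick (2,4); next start ≥ 4 → (7,8); next start ≥ 8 → (11,12); next start ≥ 12 → (13,14); next start ≥ 14 → (15,20); next start ≥ 20 → (23,24).
Selected: (2,4) (7,8) (11,12) (13,14) (15,20) (23,24)

12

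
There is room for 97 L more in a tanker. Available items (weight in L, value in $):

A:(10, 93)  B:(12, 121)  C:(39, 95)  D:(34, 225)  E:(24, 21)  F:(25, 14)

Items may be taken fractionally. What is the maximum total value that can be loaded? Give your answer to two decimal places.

535.75

Greedy by value/weight ratio, highest first.
Ratios (sorted): B 10.08, A 9.30, D 6.62, C 2.44, E 0.88, F 0.56
take B (12 @ 121); take A (10 @ 93); take D (34 @ 225); take C (39 @ 95); take 2/24 of E → 1.75. Capacity used 97/97.
Total value = 535.75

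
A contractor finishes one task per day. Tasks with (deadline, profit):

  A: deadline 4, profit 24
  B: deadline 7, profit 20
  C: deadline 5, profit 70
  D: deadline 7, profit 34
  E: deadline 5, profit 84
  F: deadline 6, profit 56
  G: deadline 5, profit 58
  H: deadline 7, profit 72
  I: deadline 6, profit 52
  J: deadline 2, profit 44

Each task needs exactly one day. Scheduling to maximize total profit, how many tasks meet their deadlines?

7

Sort by profit descending; place each in the latest free slot ≤ its deadline.
By profit: E(d5,84), H(d7,72), C(d5,70), G(d5,58), F(d6,56), I(d6,52), J(d2,44), D(d7,34), A(d4,24), B(d7,20)
E→slot 5; H→slot 7; C→slot 4; G→slot 3; F→slot 6; I→slot 2; J→slot 1; D skipped; A skipped; B skipped.
7 of 10 scheduled.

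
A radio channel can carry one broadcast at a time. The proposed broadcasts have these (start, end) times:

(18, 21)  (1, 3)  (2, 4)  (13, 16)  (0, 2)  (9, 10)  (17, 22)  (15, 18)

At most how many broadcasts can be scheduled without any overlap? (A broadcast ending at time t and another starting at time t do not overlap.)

Sorted by end: (0,2)  (1,3)  (2,4)  (9,10)  (13,16)  (15,18)  (18,21)  (17,22)
take (0,2); take (2,4); take (9,10); take (13,16); skip (15,18); take (18,21); skip (17,22).
Selected 5 broadcasts.

5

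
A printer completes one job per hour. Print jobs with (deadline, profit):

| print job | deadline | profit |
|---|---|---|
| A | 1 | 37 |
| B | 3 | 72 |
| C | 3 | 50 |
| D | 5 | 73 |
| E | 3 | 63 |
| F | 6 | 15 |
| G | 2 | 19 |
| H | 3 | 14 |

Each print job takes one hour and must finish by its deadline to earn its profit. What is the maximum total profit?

273

Take jobs in profit order; each goes to the latest open slot no later than its deadline.
By profit: D(d5,73), B(d3,72), E(d3,63), C(d3,50), A(d1,37), G(d2,19), F(d6,15), H(d3,14)
D→slot 5; B→slot 3; E→slot 2; C→slot 1; A skipped; G skipped; F→slot 6; H skipped.
Profit = 50 + 63 + 72 + 73 + 15 = 273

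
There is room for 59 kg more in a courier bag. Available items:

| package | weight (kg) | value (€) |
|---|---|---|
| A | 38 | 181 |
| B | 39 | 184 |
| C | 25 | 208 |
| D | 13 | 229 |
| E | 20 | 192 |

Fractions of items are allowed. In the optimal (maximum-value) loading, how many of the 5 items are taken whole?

Greedy by value/weight ratio, highest first.
Ratios (sorted): D 17.62, E 9.60, C 8.32, A 4.76, B 4.72
take D (13 @ 229); take E (20 @ 192); take C (25 @ 208); take 1/38 of A → 4.76. Capacity used 59/59.
3 item(s) taken whole; one partial (take 1/38 of A).

3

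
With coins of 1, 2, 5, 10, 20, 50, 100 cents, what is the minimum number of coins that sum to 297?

7

Greedy: take as many of the largest coin as possible, then repeat with the remainder.
297 − 2×100→97 − 1×50→47 − 2×20→7 − 1×5→2 − 1×2→0
Total coins = 2 + 1 + 2 + 1 + 1 = 7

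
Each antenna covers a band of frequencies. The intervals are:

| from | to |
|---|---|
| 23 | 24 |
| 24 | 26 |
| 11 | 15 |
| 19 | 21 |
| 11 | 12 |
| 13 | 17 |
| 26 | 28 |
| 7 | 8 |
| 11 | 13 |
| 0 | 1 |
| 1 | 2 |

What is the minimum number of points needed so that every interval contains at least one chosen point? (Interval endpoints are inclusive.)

7

By right end: [0,1]  [1,2]  [7,8]  [11,12]  [11,13]  [11,15]  [13,17]  [19,21]  [23,24]  [24,26]  [26,28]
[0,1] uncovered → point at 1; [7,8] uncovered → point at 8; [11,12] uncovered → point at 12; [13,17] uncovered → point at 17; [19,21] uncovered → point at 21; [23,24] uncovered → point at 24; [26,28] uncovered → point at 28.
Points: 1, 8, 12, 17, 21, 24, 28 (7 total).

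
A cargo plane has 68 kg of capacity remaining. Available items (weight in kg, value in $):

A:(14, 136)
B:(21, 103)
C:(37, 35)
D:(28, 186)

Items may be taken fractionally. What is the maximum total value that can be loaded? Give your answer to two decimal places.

Greedy by value/weight ratio, highest first.
Order: A (136/14=9.71) > D (186/28=6.64) > B (103/21=4.90) > C (35/37=0.95)
Fill: take A (14 @ 136) → take D (28 @ 186) → take B (21 @ 103) → take 5/37 of C → 4.73; 68/68 used.
Total value = 429.73

429.73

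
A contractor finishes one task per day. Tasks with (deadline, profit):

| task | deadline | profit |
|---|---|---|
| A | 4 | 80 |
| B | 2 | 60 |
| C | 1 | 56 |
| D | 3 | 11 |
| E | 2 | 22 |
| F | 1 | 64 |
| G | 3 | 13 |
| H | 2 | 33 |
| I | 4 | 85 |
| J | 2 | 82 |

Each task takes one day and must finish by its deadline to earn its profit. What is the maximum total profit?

311

Profit order: I=85 J=82 A=80 F=64 B=60 C=56 H=33 E=22 G=13 D=11
Assign: I→slot 4, J→slot 2, A→slot 3, F→slot 1, B skipped, C skipped, H skipped, E skipped, G skipped, D skipped.
Slots: [1:F] [2:J] [3:A] [4:I]
Profit = 64 + 82 + 80 + 85 = 311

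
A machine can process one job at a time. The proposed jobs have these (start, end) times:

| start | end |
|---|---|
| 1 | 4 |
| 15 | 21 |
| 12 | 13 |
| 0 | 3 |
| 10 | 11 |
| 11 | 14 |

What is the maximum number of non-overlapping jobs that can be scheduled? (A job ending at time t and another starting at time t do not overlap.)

4

By end time: (0,3), (1,4), (10,11), (12,13), (11,14), (15,21).
Pick (0,3); next start ≥ 3 → (10,11); next start ≥ 11 → (12,13); next start ≥ 13 → (15,21).
Selected 4 jobs.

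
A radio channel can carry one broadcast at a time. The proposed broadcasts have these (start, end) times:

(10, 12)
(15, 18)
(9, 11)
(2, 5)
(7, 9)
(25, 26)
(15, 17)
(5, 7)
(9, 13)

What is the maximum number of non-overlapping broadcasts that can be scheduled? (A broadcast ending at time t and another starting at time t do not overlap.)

6

Sort by end time and greedily take each interval whose start is ≥ the last chosen end.
By end time: (2,5), (5,7), (7,9), (9,11), (10,12), (9,13), (15,17), (15,18), (25,26).
Pick (2,5); next start ≥ 5 → (5,7); next start ≥ 7 → (7,9); next start ≥ 9 → (9,11); next start ≥ 11 → (15,17); next start ≥ 17 → (25,26).
Selected 6 broadcasts.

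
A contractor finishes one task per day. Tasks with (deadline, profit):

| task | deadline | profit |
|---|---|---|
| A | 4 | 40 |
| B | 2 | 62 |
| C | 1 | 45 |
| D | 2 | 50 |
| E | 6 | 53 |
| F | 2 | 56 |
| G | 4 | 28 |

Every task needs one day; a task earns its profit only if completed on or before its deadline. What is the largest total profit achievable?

Sort by profit descending; place each in the latest free slot ≤ its deadline.
Profit order: B=62 F=56 E=53 D=50 C=45 A=40 G=28
Assign: B→slot 2, F→slot 1, E→slot 6, D skipped, C skipped, A→slot 4, G→slot 3.
Slots: [1:F] [2:B] [3:G] [4:A] [6:E]
Profit = 56 + 62 + 28 + 40 + 53 = 239

239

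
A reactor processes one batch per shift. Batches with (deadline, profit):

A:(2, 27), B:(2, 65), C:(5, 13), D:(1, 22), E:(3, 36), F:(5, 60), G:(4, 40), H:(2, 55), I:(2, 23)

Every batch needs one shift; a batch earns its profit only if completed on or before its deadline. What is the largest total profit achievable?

Sort by profit descending; place each in the latest free slot ≤ its deadline.
Profit order: B=65 F=60 H=55 G=40 E=36 A=27 I=23 D=22 C=13
Assign: B→slot 2, F→slot 5, H→slot 1, G→slot 4, E→slot 3, A skipped, I skipped, D skipped, C skipped.
Slots: [1:H] [2:B] [3:E] [4:G] [5:F]
Profit = 55 + 65 + 36 + 40 + 60 = 256

256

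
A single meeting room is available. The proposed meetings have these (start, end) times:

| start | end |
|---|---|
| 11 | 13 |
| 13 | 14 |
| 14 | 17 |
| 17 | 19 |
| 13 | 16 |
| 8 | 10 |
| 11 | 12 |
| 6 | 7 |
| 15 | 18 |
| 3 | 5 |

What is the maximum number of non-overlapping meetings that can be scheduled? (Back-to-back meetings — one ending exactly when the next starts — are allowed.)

7

By end time: (3,5), (6,7), (8,10), (11,12), (11,13), (13,14), (13,16), (14,17), (15,18), (17,19).
Pick (3,5); next start ≥ 5 → (6,7); next start ≥ 7 → (8,10); next start ≥ 10 → (11,12); next start ≥ 12 → (13,14); next start ≥ 14 → (14,17); next start ≥ 17 → (17,19).
Selected 7 meetings.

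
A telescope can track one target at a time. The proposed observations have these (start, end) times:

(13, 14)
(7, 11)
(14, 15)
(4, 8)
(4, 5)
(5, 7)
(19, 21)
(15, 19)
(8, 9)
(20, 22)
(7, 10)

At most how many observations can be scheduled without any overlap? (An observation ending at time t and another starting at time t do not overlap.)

Sort by end time and greedily take each interval whose start is ≥ the last chosen end.
By end time: (4,5), (5,7), (4,8), (8,9), (7,10), (7,11), (13,14), (14,15), (15,19), (19,21), (20,22).
Pick (4,5); next start ≥ 5 → (5,7); next start ≥ 7 → (8,9); next start ≥ 9 → (13,14); next start ≥ 14 → (14,15); next start ≥ 15 → (15,19); next start ≥ 19 → (19,21).
Selected 7 observations.

7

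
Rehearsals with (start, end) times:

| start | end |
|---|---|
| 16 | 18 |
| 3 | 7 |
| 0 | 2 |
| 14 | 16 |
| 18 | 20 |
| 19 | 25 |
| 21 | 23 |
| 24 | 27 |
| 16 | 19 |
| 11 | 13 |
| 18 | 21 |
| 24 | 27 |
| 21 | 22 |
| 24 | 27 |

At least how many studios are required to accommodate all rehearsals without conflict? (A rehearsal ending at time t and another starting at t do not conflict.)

4

The answer is the maximum number of intervals overlapping at any instant.
Events (time:±→running): 0:+→1 2:-→0 3:+→1 7:-→0 11:+→1 13:-→0 14:+→1 16:-→0 16:+→1 16:+→2 18:-→1 18:+→2 18:+→3 19:-→2 19:+→3 20:-→2 21:-→1 21:+→2 21:+→3 22:-→2 23:-→1 24:+→2 24:+→3 24:+→4 … peak 4.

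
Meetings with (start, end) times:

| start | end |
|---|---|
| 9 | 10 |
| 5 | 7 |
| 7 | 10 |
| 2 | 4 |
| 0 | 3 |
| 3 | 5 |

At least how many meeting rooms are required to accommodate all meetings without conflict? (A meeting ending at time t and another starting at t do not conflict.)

Count concurrent intervals with a sweep; the peak is the room count.
Events (time:±→running): 0:+→1 2:+→2 … peak 2.

2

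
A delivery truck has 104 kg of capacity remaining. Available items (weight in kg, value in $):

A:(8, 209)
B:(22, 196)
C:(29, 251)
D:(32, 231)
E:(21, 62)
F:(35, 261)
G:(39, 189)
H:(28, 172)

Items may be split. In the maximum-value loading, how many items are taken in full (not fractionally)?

Order: A (209/8=26.12) > B (196/22=8.91) > C (251/29=8.66) > F (261/35=7.46) > D (231/32=7.22) > H (172/28=6.14) > G (189/39=4.85) > E (62/21=2.95)
Fill: take A (8 @ 209) → take B (22 @ 196) → take C (29 @ 251) → take F (35 @ 261) → take 10/32 of D → 72.19; 104/104 used.
4 item(s) taken whole; one partial (take 10/32 of D).

4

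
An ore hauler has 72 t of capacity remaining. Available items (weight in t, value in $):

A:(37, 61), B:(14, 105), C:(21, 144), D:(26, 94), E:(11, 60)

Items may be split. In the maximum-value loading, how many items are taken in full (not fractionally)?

4

Sort by value per unit weight and fill in that order.
Order: B (105/14=7.50) > C (144/21=6.86) > E (60/11=5.45) > D (94/26=3.62) > A (61/37=1.65)
Fill: take B (14 @ 105) → take C (21 @ 144) → take E (11 @ 60) → take D (26 @ 94); 72/72 used.
4 item(s) taken whole.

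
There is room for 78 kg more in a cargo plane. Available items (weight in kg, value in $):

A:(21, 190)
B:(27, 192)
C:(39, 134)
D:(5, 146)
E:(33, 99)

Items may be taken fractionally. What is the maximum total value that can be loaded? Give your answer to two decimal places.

Sort by value per unit weight and fill in that order.
Order: D (146/5=29.20) > A (190/21=9.05) > B (192/27=7.11) > C (134/39=3.44) > E (99/33=3.00)
Fill: take D (5 @ 146) → take A (21 @ 190) → take B (27 @ 192) → take 25/39 of C → 85.90; 78/78 used.
Total value = 613.90

613.90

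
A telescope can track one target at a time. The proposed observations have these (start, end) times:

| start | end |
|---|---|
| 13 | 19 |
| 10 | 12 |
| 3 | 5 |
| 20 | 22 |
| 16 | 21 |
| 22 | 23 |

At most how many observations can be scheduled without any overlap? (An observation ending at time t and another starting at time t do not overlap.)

By end time: (3,5), (10,12), (13,19), (16,21), (20,22), (22,23).
Pick (3,5); next start ≥ 5 → (10,12); next start ≥ 12 → (13,19); next start ≥ 19 → (20,22); next start ≥ 22 → (22,23).
Selected 5 observations.

5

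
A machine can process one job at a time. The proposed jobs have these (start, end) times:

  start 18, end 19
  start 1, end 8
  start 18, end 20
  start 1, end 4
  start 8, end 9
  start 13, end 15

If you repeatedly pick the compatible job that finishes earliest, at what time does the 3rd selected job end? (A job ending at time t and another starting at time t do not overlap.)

15

Greedy by earliest finish: after sorting by end time, pick each interval compatible with the last pick.
Sorted by end: (1,4)  (1,8)  (8,9)  (13,15)  (18,19)  (18,20)
take (1,4); take (8,9); take (13,15); take (18,19).
Selected: (1,4) (8,9) (13,15) (18,19)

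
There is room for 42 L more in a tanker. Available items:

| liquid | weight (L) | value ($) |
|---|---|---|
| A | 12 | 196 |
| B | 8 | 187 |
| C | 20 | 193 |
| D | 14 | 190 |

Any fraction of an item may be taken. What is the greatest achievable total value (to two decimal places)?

650.20

Greedy by value/weight ratio, highest first.
Order: B (187/8=23.38) > A (196/12=16.33) > D (190/14=13.57) > C (193/20=9.65)
Fill: take B (8 @ 187) → take A (12 @ 196) → take D (14 @ 190) → take 8/20 of C → 77.20; 42/42 used.
Total value = 650.20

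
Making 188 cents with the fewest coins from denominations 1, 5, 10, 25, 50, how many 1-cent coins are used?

3

188 = 3×50 + 1×25 + 1×10 + 3×1
Count of 1: 3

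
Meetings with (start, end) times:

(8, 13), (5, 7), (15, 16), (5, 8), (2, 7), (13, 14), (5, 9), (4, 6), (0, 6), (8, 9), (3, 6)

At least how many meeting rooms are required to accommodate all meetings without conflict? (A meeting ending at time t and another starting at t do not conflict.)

7

starts: [0, 2, 3, 4, 5, 5, 5, 8, 8, 13, 15]
ends:   [6, 6, 6, 7, 7, 8, 9, 9, 13, 14, 16]
s0→1 s2→2 s3→3 s4→4 s5→5 s5→6 s5→7  — peak 7.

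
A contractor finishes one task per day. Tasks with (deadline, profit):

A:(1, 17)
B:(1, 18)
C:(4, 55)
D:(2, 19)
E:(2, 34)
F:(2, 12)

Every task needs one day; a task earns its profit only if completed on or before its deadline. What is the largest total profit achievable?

Sort by profit descending; place each in the latest free slot ≤ its deadline.
Profit order: C=55 E=34 D=19 B=18 A=17 F=12
Assign: C→slot 4, E→slot 2, D→slot 1, B skipped, A skipped, F skipped.
Slots: [1:D] [2:E] [4:C]
Profit = 19 + 34 + 55 = 108

108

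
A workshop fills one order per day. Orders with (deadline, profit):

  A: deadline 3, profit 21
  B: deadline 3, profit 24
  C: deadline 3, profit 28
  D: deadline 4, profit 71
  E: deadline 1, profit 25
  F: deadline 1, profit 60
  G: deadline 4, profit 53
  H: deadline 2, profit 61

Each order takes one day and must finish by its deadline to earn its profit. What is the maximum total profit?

Sort by profit descending; place each in the latest free slot ≤ its deadline.
Profit order: D=71 H=61 F=60 G=53 C=28 E=25 B=24 A=21
Assign: D→slot 4, H→slot 2, F→slot 1, G→slot 3, C skipped, E skipped, B skipped, A skipped.
Slots: [1:F] [2:H] [3:G] [4:D]
Profit = 60 + 61 + 53 + 71 = 245

245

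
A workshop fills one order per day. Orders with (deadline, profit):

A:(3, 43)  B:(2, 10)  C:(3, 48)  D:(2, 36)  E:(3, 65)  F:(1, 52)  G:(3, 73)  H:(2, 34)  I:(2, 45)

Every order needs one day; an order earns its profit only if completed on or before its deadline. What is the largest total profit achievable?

190

Take jobs in profit order; each goes to the latest open slot no later than its deadline.
By profit: G(d3,73), E(d3,65), F(d1,52), C(d3,48), I(d2,45), A(d3,43), D(d2,36), H(d2,34), B(d2,10)
G→slot 3; E→slot 2; F→slot 1; C skipped; I skipped; A skipped; D skipped; H skipped; B skipped.
Profit = 52 + 65 + 73 = 190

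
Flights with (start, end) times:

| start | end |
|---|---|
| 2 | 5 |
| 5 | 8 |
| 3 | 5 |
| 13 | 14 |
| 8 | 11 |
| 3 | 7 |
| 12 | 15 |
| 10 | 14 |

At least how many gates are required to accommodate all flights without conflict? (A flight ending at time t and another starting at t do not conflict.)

3

The answer is the maximum number of intervals overlapping at any instant.
Events (time:±→running): 2:+→1 3:+→2 3:+→3 … peak 3.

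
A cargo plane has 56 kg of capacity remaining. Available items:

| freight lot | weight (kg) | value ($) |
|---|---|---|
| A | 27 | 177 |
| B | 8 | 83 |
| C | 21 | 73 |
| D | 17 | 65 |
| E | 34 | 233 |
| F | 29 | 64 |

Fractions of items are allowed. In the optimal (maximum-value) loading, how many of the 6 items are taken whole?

2

Order: B (83/8=10.38) > E (233/34=6.85) > A (177/27=6.56) > D (65/17=3.82) > C (73/21=3.48) > F (64/29=2.21)
Fill: take B (8 @ 83) → take E (34 @ 233) → take 14/27 of A → 91.78; 56/56 used.
2 item(s) taken whole; one partial (take 14/27 of A).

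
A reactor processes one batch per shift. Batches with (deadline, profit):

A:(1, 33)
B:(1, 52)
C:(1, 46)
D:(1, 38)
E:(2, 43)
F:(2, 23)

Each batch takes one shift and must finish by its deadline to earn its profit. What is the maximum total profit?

Sort by profit descending; place each in the latest free slot ≤ its deadline.
Profit order: B=52 C=46 E=43 D=38 A=33 F=23
Assign: B→slot 1, C skipped, E→slot 2, D skipped, A skipped, F skipped.
Slots: [1:B] [2:E]
Profit = 52 + 43 = 95

95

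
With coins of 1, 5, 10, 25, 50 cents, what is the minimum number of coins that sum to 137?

Use the largest denomination that fits, subtract, and repeat.
137 − 2×50→37 − 1×25→12 − 1×10→2 − 2×1→0
Total coins = 2 + 1 + 1 + 2 = 6

6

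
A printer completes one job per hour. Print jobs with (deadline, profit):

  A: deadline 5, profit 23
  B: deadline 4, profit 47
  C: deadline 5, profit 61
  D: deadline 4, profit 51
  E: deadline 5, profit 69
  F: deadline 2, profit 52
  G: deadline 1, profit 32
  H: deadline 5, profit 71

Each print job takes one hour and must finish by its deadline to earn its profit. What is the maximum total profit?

Take jobs in profit order; each goes to the latest open slot no later than its deadline.
By profit: H(d5,71), E(d5,69), C(d5,61), F(d2,52), D(d4,51), B(d4,47), G(d1,32), A(d5,23)
H→slot 5; E→slot 4; C→slot 3; F→slot 2; D→slot 1; B skipped; G skipped; A skipped.
Profit = 51 + 52 + 61 + 69 + 71 = 304

304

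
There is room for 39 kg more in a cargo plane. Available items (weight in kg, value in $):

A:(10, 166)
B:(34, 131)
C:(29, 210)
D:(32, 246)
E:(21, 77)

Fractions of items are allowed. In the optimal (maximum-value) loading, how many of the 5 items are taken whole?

Greedy by value/weight ratio, highest first.
Ratios (sorted): A 16.60, D 7.69, C 7.24, B 3.85, E 3.67
take A (10 @ 166); take 29/32 of D → 222.94. Capacity used 39/39.
1 item(s) taken whole; one partial (take 29/32 of D).

1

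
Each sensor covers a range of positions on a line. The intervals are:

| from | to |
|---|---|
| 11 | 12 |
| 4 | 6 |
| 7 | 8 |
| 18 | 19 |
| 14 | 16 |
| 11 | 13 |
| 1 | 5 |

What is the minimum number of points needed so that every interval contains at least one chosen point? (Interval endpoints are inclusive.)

5

Sorted: [1,5] [4,6] [7,8] [11,12] [11,13] [14,16] [18,19]
{[1,5],[4,6]} hit by 5; {[7,8]} hit by 8; {[11,12],[11,13]} hit by 12; {[14,16]} hit by 16; {[18,19]} hit by 19.
Points: 5, 8, 12, 16, 19 (5 total).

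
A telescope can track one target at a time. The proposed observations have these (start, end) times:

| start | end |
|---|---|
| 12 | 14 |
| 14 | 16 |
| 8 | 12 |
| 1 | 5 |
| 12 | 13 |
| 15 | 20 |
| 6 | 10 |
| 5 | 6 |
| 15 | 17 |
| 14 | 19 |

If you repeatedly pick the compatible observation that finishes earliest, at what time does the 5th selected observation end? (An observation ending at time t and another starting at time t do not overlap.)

16

Order by finish time; keep every interval that doesn't clash with the previous kept one.
Sorted by end: (1,5)  (5,6)  (6,10)  (8,12)  (12,13)  (12,14)  (14,16)  (15,17)  (14,19)  (15,20)
take (1,5); take (5,6); take (6,10); take (12,13); take (14,16).
Selected: (1,5) (5,6) (6,10) (12,13) (14,16)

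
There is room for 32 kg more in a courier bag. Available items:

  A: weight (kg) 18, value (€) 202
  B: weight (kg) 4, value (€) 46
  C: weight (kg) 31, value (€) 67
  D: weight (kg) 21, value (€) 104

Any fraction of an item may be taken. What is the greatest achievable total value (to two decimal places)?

Order: B (46/4=11.50) > A (202/18=11.22) > D (104/21=4.95) > C (67/31=2.16)
Fill: take B (4 @ 46) → take A (18 @ 202) → take 10/21 of D → 49.52; 32/32 used.
Total value = 297.52

297.52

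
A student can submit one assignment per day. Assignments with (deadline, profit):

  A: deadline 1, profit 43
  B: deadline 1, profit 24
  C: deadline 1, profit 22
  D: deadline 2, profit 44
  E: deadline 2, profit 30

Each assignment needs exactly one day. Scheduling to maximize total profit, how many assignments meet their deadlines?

Sort by profit descending; place each in the latest free slot ≤ its deadline.
By profit: D(d2,44), A(d1,43), E(d2,30), B(d1,24), C(d1,22)
D→slot 2; A→slot 1; E skipped; B skipped; C skipped.
2 of 5 scheduled.

2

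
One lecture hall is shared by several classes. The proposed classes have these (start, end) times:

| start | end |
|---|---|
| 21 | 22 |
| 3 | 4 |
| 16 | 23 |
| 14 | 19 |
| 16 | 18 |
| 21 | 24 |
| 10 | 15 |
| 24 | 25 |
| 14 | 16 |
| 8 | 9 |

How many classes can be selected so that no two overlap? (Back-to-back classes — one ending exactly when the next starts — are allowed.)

Greedy by earliest finish: after sorting by end time, pick each interval compatible with the last pick.
Sorted by end: (3,4)  (8,9)  (10,15)  (14,16)  (16,18)  (14,19)  (21,22)  (16,23)  (21,24)  (24,25)
take (3,4); take (8,9); take (10,15); take (16,18); take (21,22); skip (16,23); take (24,25).
Selected 6 classes.

6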